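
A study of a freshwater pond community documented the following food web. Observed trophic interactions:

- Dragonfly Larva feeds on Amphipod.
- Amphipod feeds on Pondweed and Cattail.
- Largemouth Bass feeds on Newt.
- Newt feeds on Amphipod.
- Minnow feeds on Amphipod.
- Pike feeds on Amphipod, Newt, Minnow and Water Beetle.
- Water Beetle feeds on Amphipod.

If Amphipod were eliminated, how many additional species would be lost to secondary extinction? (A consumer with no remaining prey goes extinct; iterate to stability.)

6

Remove Amphipod.
Round 1: Minnow (all prey gone), Water Beetle (all prey gone), Dragonfly Larva (all prey gone), Newt (all prey gone) → extinct.
Round 2: Pike (all prey gone), Largemouth Bass (all prey gone) → extinct.
No further losses. Total secondary extinctions: 6.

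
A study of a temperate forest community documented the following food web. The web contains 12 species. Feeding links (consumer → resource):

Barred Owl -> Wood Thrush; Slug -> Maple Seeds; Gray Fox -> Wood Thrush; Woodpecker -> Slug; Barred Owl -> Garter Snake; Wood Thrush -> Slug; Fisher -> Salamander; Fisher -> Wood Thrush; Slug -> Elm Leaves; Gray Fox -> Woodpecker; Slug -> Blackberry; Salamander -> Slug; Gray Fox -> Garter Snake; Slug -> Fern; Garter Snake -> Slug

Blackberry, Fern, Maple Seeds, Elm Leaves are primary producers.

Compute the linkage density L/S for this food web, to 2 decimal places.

L/S = 1.25

There are L = 15 links among S = 12 species.
L/S = 15/12 = 1.2500 ≈ 1.25.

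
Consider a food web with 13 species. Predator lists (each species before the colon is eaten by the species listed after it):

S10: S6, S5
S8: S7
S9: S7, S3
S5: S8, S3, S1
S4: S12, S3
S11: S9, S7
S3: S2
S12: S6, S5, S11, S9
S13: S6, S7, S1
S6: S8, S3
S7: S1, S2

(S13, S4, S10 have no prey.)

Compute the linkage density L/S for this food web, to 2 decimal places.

There are L = 24 links among S = 13 species.
L/S = 24/13 = 1.8462 ≈ 1.85.

L/S = 1.85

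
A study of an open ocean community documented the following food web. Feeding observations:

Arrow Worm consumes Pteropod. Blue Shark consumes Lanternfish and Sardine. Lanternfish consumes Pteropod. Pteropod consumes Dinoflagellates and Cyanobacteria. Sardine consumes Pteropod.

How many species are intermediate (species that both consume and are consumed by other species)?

Intermediate species (has both prey and predators): Pteropod, Sardine, Lanternfish.
Count: 3.

3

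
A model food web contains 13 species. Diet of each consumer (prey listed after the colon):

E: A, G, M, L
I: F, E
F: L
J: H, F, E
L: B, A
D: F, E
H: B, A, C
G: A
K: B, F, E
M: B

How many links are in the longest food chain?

One longest chain: A → G → E → K.
It has 4 species and 3 links.

3 links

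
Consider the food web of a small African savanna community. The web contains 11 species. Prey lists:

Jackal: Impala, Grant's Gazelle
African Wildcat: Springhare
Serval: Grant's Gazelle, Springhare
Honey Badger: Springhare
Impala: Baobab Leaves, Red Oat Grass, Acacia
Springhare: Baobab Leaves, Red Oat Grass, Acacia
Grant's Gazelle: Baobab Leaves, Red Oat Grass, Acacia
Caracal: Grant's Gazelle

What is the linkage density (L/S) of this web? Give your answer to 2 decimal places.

L/S = 1.45

There are L = 16 links among S = 11 species.
L/S = 16/11 = 1.4545 ≈ 1.45.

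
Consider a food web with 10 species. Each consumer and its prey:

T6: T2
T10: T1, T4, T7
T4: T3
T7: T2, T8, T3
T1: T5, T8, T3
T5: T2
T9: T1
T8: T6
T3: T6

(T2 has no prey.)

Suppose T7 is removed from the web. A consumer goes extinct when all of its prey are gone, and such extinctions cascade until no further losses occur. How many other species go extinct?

Remove T7.
Every predator of it retains at least one other prey: T10 still has T1, T4.
No consumer loses all prey, so no secondary extinctions occur.

0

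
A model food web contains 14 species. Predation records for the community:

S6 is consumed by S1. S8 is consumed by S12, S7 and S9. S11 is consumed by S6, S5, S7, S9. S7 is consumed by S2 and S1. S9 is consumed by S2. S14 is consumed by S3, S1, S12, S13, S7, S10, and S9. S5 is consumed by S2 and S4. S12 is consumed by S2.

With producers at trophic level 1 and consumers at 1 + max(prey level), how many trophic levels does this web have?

Producers (level 1): S14, S11, S8.
S14 → S7 → S2 gives S2 level 3.
No species has a prey at level 3, so no species reaches level 4.

3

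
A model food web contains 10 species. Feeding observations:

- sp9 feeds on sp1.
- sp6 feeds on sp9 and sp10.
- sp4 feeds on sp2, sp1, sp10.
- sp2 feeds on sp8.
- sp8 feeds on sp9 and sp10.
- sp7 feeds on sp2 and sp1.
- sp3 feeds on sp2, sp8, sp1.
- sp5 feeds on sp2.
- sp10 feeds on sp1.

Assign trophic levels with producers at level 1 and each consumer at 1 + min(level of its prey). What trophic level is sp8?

sp1 is a producer → level 1.
sp9 eats sp1 → level 2.
sp8 eats sp9 → level 3.
No prey of sp8 is below level 2, so 3 is the minimum.

Trophic level 3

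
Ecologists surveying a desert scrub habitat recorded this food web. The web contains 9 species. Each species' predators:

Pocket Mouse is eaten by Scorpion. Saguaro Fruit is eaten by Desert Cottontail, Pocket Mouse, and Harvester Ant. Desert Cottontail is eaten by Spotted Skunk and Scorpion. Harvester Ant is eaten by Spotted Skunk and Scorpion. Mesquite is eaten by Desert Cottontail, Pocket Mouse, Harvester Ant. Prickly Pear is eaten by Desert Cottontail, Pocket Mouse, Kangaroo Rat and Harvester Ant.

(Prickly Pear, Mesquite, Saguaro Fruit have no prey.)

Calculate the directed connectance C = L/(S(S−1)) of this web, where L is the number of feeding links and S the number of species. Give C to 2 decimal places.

C = 0.21

The web has S = 9 species and L = 15 feeding links.
C = L / (S(S−1)) = 15 / 72 = 0.2083 ≈ 0.21.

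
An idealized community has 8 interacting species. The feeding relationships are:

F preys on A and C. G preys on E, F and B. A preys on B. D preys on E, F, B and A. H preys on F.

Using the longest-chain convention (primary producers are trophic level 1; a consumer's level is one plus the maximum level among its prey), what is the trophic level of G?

Trophic level 4

B is a producer → level 1.
A eats B → level 2.
F eats A (level 2); other prey at levels: C 1 → level 3.
G eats F (level 3); other prey at levels: E 1, B 1 → level 4.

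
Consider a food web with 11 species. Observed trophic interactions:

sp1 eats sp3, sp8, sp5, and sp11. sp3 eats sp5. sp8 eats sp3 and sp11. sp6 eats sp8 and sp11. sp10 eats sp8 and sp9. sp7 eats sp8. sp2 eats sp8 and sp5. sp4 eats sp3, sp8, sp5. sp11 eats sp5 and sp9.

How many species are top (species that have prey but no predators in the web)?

Top species (has prey, but nothing eats it): sp10, sp4, sp7, sp1, sp6, sp2.
Count: 6.

6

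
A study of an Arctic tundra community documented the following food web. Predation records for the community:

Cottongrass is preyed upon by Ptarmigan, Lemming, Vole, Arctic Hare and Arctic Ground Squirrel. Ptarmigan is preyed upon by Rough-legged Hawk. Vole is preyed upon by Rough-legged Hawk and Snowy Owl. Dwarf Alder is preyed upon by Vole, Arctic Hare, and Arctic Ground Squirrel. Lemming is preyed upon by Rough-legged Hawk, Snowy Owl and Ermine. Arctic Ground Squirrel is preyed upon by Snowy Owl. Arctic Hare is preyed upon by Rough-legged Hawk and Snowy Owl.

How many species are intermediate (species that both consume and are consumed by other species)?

Intermediate species (has both prey and predators): Lemming, Arctic Ground Squirrel, Arctic Hare, Vole, Ptarmigan.
Count: 5.

5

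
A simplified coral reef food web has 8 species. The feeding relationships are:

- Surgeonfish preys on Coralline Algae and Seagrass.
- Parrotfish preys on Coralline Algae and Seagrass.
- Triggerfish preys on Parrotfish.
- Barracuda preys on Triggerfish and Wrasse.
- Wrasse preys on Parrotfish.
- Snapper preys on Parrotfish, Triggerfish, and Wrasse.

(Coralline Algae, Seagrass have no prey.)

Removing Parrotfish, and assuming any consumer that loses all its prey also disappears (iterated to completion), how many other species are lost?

4

Remove Parrotfish.
Round 1: Wrasse (all prey gone), Triggerfish (all prey gone) → extinct.
Round 2: Barracuda (all prey gone), Snapper (all prey gone) → extinct.
No further losses. Total secondary extinctions: 4.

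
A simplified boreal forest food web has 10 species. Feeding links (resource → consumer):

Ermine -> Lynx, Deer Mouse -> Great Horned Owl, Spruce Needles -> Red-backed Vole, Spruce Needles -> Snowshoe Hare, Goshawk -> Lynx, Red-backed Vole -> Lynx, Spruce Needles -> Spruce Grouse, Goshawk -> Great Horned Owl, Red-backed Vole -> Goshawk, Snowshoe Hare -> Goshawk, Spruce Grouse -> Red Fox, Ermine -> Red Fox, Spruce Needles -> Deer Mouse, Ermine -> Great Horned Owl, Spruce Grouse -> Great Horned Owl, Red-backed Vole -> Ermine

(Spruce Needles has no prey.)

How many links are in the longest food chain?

One longest chain: Spruce Needles → Red-backed Vole → Ermine → Red Fox.
It has 4 species and 3 links.

3 links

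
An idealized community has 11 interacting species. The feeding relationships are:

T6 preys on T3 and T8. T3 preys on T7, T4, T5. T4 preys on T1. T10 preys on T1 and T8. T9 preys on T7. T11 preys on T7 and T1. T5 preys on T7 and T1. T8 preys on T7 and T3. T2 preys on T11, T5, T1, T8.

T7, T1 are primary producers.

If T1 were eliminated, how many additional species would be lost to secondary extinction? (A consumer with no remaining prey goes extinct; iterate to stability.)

Remove T1.
Round 1: T4 (all prey gone) → extinct.
No further losses. Total secondary extinctions: 1.

1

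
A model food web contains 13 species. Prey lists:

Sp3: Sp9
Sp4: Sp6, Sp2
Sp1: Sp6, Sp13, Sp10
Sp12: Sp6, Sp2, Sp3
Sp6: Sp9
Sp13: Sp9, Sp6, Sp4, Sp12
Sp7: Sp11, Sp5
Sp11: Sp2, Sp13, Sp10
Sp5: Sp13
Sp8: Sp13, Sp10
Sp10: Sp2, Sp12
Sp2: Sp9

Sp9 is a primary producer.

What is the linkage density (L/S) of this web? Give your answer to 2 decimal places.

L/S = 1.92

There are L = 25 links among S = 13 species.
L/S = 25/13 = 1.9231 ≈ 1.92.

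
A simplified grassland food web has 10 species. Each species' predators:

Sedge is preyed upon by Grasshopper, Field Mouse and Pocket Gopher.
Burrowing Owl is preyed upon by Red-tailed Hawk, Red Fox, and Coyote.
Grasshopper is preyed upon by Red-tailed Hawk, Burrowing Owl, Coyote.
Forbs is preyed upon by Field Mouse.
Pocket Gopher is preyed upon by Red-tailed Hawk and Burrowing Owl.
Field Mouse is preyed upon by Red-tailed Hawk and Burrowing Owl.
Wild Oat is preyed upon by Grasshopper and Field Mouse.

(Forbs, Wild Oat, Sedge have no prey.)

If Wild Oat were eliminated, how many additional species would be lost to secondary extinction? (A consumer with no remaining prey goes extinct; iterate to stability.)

0

Remove Wild Oat.
Every predator of it retains at least one other prey: Field Mouse still has Forbs, Sedge; Grasshopper still has Sedge.
No consumer loses all prey, so no secondary extinctions occur.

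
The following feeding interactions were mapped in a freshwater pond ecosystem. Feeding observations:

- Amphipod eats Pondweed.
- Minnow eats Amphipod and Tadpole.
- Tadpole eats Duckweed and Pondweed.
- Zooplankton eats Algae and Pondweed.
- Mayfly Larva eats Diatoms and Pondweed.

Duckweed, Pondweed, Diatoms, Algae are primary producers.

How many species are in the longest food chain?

3 species

One longest chain: Pondweed → Amphipod → Minnow.
It has 3 species and 2 links.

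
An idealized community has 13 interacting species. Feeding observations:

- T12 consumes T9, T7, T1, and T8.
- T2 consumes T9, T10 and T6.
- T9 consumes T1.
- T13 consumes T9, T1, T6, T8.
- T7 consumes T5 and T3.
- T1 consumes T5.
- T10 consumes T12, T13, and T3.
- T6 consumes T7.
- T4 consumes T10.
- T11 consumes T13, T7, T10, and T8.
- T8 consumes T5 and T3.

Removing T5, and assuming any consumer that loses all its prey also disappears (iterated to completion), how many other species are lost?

Remove T5.
Round 1: T1 (all prey gone) → extinct.
Round 2: T9 (all prey gone) → extinct.
No further losses. Total secondary extinctions: 2.

2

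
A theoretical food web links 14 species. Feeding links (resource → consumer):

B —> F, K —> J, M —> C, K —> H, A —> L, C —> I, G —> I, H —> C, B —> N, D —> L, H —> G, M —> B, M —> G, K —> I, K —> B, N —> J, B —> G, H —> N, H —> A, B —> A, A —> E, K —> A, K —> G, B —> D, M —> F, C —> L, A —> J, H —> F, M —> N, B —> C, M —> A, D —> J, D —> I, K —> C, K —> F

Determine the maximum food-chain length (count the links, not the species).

3 links

One longest chain: K → B → A → L.
It has 4 species and 3 links.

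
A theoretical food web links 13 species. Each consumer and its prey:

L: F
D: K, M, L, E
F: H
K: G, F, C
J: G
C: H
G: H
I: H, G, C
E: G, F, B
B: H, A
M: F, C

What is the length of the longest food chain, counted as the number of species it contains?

4 species

One longest chain: H → F → M → D.
It has 4 species and 3 links.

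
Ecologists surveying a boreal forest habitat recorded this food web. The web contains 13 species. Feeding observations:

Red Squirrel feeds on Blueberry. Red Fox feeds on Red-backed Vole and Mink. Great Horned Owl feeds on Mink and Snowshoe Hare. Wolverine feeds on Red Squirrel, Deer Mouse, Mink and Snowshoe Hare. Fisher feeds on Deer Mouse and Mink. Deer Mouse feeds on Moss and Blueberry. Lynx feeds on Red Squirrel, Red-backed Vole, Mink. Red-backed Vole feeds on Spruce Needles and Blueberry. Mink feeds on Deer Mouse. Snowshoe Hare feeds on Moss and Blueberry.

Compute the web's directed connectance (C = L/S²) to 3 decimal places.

C = 0.124

The web has S = 13 species and L = 21 feeding links.
C = L / S² = 21 / 169 = 0.1243 ≈ 0.124.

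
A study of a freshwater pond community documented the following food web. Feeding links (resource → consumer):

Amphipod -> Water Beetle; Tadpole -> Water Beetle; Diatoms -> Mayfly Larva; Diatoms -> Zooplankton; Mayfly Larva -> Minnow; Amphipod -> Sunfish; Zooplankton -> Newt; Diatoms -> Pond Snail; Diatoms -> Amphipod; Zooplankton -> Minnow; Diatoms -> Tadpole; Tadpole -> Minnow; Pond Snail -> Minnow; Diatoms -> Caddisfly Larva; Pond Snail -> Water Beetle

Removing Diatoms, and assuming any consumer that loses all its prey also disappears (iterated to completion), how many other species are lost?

Remove Diatoms.
Round 1: Caddisfly Larva (all prey gone), Amphipod (all prey gone), Zooplankton (all prey gone), Pond Snail (all prey gone), Mayfly Larva (all prey gone), Tadpole (all prey gone) → extinct.
Round 2: Sunfish (all prey gone), Newt (all prey gone), Minnow (all prey gone), Water Beetle (all prey gone) → extinct.
No further losses. Total secondary extinctions: 10.

10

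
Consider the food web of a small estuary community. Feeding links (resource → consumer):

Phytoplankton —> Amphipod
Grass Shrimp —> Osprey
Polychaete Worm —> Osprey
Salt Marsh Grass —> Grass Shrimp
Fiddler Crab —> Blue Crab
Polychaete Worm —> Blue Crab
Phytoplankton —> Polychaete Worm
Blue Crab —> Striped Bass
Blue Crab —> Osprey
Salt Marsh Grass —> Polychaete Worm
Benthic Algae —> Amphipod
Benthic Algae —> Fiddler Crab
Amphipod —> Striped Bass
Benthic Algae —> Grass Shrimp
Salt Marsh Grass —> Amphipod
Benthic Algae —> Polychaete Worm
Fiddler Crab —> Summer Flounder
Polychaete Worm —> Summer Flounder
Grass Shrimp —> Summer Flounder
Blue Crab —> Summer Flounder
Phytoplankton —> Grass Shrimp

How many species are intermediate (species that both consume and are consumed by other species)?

Intermediate species (has both prey and predators): Grass Shrimp, Polychaete Worm, Amphipod, Fiddler Crab, Blue Crab.
Count: 5.

5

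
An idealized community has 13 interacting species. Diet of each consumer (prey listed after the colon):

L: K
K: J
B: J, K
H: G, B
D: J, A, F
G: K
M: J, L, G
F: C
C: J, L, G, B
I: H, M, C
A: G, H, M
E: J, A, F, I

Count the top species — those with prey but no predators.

Top species (has prey, but nothing eats it): E, D.
Count: 2.

2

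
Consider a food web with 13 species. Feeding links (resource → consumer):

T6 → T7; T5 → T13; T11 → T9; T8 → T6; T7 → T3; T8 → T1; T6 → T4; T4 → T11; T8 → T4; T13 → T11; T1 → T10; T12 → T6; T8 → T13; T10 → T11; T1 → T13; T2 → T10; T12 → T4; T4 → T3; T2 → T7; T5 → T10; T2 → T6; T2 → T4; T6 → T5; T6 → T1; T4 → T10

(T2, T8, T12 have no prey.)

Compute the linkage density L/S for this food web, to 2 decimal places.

There are L = 25 links among S = 13 species.
L/S = 25/13 = 1.9231 ≈ 1.92.

L/S = 1.92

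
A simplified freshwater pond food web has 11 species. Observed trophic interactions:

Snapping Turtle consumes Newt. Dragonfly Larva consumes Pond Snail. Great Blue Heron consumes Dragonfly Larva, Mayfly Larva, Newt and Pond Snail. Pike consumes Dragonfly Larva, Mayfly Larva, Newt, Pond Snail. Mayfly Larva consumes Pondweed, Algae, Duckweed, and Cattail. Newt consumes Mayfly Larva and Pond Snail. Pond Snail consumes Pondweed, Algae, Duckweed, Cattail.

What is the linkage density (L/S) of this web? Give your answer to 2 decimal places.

There are L = 20 links among S = 11 species.
L/S = 20/11 = 1.8182 ≈ 1.82.

L/S = 1.82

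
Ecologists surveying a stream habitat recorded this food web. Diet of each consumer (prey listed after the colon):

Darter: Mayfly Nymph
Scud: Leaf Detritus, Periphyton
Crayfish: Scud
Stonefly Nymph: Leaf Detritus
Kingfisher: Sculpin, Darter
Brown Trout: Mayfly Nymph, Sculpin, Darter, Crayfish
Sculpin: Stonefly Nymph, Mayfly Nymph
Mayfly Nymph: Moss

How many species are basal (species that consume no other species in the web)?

3

Basal species (no prey listed): Leaf Detritus, Periphyton, Moss.
Count: 3.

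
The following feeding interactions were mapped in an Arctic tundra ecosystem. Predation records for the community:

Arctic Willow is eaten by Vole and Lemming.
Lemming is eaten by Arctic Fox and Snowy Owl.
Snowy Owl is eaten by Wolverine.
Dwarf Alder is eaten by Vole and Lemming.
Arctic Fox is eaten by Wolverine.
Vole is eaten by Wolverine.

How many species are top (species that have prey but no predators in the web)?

Top species (has prey, but nothing eats it): Wolverine.
Count: 1.

1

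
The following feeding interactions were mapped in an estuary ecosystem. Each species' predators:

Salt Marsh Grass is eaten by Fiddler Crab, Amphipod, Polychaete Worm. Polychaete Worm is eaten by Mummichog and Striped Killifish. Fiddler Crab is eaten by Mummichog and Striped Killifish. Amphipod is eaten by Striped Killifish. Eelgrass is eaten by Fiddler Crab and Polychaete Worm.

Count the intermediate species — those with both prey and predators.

Intermediate species (has both prey and predators): Amphipod, Polychaete Worm, Fiddler Crab.
Count: 3.

3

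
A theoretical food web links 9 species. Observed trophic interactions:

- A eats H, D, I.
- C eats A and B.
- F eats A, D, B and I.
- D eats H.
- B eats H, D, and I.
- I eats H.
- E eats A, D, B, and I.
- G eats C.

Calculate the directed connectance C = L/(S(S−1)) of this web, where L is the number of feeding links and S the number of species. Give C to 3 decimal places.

C = 0.264

The web has S = 9 species and L = 19 feeding links.
C = L / (S(S−1)) = 19 / 72 = 0.2639 ≈ 0.264.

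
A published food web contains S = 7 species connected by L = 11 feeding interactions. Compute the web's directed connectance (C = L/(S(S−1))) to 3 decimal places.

C = 0.262

The web has S = 7 species and L = 11 feeding links.
C = L / (S(S−1)) = 11 / 42 = 0.2619 ≈ 0.262.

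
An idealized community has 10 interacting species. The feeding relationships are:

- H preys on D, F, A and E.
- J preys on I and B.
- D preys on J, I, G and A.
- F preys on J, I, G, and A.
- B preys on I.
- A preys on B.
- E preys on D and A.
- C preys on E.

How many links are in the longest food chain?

5 links

One longest chain: I → B → J → D → E → H.
It has 6 species and 5 links.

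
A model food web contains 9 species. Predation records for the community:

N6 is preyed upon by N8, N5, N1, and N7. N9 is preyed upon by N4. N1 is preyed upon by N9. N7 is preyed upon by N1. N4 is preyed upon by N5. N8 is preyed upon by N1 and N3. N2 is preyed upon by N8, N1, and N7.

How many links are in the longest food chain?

One longest chain: N6 → N7 → N1 → N9 → N4 → N5.
It has 6 species and 5 links.

5 links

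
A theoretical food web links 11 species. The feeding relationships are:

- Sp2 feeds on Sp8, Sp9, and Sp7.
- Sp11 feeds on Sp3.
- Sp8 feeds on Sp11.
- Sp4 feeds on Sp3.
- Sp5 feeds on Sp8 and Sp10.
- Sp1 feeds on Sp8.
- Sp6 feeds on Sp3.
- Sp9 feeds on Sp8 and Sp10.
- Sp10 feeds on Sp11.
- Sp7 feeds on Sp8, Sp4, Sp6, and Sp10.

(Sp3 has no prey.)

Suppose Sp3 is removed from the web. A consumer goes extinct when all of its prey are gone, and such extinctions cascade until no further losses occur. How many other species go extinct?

Remove Sp3.
Round 1: Sp6 (all prey gone), Sp4 (all prey gone), Sp11 (all prey gone) → extinct.
Round 2: Sp10 (all prey gone), Sp8 (all prey gone) → extinct.
Round 3: Sp1 (all prey gone), Sp5 (all prey gone), Sp9 (all prey gone), Sp7 (all prey gone) → extinct.
Round 4: Sp2 (all prey gone) → extinct.
No further losses. Total secondary extinctions: 10.

10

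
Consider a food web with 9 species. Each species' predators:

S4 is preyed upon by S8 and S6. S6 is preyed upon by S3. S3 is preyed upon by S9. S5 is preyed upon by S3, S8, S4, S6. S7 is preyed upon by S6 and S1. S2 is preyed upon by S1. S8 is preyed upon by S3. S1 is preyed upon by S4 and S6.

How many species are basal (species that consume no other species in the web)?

Basal species (no prey listed): S2, S5, S7.
Count: 3.

3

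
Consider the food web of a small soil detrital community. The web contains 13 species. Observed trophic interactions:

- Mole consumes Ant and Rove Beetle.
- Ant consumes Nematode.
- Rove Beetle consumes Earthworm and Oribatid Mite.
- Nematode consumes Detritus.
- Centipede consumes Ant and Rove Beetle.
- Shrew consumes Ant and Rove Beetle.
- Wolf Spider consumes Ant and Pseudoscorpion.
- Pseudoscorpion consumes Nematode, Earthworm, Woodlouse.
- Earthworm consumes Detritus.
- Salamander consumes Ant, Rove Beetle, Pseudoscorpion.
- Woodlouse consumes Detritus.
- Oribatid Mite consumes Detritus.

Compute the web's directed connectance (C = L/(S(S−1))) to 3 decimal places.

C = 0.135

The web has S = 13 species and L = 21 feeding links.
C = L / (S(S−1)) = 21 / 156 = 0.1346 ≈ 0.135.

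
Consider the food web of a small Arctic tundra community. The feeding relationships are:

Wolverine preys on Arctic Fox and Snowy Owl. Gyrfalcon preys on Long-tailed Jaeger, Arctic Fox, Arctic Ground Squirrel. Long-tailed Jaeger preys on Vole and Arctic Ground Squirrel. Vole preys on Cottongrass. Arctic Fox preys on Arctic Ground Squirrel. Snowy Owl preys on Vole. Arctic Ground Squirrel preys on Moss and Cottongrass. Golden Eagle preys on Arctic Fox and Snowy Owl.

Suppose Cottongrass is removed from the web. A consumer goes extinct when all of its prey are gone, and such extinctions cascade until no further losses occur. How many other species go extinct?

Remove Cottongrass.
Round 1: Vole (all prey gone) → extinct.
Round 2: Snowy Owl (all prey gone) → extinct.
No further losses. Total secondary extinctions: 2.

2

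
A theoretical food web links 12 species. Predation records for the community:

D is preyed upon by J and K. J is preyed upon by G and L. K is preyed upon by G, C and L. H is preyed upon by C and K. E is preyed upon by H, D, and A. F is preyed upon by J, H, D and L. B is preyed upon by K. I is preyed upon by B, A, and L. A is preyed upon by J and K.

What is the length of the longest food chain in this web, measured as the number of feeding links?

One longest chain: I → A → K → C.
It has 4 species and 3 links.

3 links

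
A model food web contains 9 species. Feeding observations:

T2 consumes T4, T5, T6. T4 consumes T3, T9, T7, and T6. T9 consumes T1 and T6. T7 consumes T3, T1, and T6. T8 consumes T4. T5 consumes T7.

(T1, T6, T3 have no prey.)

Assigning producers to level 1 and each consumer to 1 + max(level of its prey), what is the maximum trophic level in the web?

4

Producers (level 1): T1, T6, T3.
T1 → T7 → T4 → T2 gives T2 level 4.
No species has a prey at level 4, so no species reaches level 5.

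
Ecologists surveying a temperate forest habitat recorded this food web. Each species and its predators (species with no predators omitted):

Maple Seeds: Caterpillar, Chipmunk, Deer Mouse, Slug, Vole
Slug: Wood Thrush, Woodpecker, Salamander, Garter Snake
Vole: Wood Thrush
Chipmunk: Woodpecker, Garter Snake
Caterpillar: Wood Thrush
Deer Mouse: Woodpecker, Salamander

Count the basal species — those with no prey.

1

Basal species (no prey listed): Maple Seeds.
Count: 1.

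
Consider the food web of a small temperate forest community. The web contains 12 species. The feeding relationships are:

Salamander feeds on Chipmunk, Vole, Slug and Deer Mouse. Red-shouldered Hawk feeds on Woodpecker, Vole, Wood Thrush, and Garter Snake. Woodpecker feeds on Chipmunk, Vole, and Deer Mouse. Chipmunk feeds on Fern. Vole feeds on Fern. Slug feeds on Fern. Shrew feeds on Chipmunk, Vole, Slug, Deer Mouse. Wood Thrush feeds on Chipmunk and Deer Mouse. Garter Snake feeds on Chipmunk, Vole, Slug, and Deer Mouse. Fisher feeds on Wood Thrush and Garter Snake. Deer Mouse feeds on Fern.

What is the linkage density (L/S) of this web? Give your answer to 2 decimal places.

L/S = 2.25

There are L = 27 links among S = 12 species.
L/S = 27/12 = 2.2500 ≈ 2.25.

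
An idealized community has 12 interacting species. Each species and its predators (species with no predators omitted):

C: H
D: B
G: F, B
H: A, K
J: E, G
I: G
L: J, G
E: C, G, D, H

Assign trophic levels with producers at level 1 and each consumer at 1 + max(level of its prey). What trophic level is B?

Trophic level 5

L is a producer → level 1.
J eats L → level 2.
E eats J → level 3.
G eats E (level 3); other prey at levels: I 1, L 1, J 2 → level 4.
B eats G (level 4); other prey at levels: D 4 → level 5.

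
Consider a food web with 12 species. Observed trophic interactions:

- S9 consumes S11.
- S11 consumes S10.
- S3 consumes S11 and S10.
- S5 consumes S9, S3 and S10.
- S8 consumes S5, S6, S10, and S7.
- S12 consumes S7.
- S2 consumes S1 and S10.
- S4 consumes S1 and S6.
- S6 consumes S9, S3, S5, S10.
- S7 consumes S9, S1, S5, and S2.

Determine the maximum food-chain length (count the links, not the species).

One longest chain: S10 → S11 → S3 → S5 → S7 → S12.
It has 6 species and 5 links.

5 links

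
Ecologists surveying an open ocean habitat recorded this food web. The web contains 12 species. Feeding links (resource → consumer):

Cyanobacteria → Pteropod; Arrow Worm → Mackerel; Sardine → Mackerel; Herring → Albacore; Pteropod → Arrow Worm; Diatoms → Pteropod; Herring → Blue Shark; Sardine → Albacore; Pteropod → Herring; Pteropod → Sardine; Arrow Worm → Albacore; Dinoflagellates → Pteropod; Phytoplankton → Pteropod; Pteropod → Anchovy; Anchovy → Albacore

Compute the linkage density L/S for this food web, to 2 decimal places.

There are L = 15 links among S = 12 species.
L/S = 15/12 = 1.2500 ≈ 1.25.

L/S = 1.25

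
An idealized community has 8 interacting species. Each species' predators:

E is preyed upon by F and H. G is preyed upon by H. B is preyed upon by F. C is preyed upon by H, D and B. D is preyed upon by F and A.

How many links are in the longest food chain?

One longest chain: C → D → F.
It has 3 species and 2 links.

2 links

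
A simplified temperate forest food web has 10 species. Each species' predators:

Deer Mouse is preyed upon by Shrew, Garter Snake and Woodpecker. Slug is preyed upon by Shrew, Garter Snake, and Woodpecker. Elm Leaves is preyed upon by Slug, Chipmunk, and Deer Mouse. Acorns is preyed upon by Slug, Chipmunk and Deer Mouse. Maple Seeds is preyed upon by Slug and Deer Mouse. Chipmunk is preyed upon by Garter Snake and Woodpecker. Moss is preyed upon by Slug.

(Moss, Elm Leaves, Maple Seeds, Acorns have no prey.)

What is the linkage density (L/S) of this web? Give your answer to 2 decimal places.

L/S = 1.70

There are L = 17 links among S = 10 species.
L/S = 17/10 = 1.7000 ≈ 1.70.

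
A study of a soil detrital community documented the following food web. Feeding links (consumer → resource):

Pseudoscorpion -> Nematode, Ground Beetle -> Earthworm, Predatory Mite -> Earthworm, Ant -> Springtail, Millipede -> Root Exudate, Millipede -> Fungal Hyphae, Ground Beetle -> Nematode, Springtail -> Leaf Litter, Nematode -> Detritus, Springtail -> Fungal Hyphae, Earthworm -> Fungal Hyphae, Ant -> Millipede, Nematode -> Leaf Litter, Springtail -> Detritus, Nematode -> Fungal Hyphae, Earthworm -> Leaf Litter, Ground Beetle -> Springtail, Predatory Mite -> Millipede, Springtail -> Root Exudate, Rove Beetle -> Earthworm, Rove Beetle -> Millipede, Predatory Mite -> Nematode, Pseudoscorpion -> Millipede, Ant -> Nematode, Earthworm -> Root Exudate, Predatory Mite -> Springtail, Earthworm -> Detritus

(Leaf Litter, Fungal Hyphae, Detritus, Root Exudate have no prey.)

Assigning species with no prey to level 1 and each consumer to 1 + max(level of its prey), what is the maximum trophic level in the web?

3

Basal resources (level 1): Leaf Litter, Fungal Hyphae, Detritus, Root Exudate.
Leaf Litter → Springtail → Predatory Mite gives Predatory Mite level 3.
No species has a prey at level 3, so no species reaches level 4.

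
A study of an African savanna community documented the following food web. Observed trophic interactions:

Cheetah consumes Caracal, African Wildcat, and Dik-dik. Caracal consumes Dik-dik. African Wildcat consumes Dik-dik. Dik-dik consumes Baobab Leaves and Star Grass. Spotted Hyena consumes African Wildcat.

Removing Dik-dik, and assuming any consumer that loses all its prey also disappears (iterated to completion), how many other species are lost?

4

Remove Dik-dik.
Round 1: Caracal (all prey gone), African Wildcat (all prey gone) → extinct.
Round 2: Spotted Hyena (all prey gone), Cheetah (all prey gone) → extinct.
No further losses. Total secondary extinctions: 4.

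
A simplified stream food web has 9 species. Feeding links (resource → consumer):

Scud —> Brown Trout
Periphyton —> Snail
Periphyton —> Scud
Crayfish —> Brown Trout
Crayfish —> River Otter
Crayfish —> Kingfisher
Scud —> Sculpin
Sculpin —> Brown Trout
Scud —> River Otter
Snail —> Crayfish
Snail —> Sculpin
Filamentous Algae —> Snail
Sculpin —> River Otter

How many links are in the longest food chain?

3 links

One longest chain: Periphyton → Snail → Crayfish → Kingfisher.
It has 4 species and 3 links.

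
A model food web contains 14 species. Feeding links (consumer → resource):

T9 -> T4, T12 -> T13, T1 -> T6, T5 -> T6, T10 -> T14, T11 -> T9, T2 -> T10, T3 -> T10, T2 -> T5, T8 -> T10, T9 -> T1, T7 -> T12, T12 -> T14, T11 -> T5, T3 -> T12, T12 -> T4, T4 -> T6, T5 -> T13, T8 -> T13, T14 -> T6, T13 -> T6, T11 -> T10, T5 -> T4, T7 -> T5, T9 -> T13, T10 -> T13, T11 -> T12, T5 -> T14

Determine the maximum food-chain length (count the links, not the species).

One longest chain: T6 → T14 → T5 → T7.
It has 4 species and 3 links.

3 links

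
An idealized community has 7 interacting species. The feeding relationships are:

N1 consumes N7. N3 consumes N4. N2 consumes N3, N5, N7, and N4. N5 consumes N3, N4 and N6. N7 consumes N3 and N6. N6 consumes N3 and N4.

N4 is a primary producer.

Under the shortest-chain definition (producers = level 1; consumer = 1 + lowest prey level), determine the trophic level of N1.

N4 is a producer → level 1.
N3 eats N4 → level 2.
N7 eats N3 → level 3.
N1 eats N7 → level 4.
No prey of N1 is below level 3, so 4 is the minimum.

Trophic level 4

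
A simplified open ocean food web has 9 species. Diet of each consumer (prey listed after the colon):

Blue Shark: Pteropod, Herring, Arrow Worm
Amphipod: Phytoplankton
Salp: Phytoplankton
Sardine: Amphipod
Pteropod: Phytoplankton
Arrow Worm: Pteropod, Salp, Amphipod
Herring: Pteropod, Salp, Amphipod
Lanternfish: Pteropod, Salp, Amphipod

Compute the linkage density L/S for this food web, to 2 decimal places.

L/S = 1.78

There are L = 16 links among S = 9 species.
L/S = 16/9 = 1.7778 ≈ 1.78.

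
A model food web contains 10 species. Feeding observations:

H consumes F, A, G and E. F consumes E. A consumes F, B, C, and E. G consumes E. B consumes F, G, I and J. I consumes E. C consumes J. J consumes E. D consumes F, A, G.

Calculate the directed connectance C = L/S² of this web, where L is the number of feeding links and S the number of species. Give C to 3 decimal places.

The web has S = 10 species and L = 20 feeding links.
C = L / S² = 20 / 100 = 0.2000 ≈ 0.200.

C = 0.200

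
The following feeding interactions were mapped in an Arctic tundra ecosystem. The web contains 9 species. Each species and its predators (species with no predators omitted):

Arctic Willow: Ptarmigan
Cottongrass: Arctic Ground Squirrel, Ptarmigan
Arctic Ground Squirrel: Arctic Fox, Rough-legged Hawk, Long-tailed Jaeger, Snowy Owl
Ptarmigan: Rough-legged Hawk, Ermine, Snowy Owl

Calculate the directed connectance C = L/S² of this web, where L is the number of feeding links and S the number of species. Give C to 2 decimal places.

C = 0.12

The web has S = 9 species and L = 10 feeding links.
C = L / S² = 10 / 81 = 0.1235 ≈ 0.12.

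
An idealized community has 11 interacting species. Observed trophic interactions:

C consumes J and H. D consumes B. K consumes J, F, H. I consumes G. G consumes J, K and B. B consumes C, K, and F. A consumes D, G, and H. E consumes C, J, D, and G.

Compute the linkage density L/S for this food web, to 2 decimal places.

There are L = 20 links among S = 11 species.
L/S = 20/11 = 1.8182 ≈ 1.82.

L/S = 1.82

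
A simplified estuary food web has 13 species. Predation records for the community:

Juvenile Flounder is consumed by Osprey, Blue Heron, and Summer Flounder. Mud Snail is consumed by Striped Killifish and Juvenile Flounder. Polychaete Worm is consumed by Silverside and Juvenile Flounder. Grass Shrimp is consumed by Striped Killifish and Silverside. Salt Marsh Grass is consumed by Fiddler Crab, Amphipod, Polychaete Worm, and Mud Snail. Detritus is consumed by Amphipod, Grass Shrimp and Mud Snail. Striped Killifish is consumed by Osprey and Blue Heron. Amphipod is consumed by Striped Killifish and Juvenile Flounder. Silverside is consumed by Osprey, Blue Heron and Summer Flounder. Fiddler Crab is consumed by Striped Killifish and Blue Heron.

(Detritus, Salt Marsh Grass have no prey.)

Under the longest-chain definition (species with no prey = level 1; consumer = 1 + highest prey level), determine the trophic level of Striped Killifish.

Trophic level 3

Detritus has no prey (basal) → level 1.
Mud Snail eats Detritus (level 1); other prey at levels: Salt Marsh Grass 1 → level 2.
Striped Killifish eats Mud Snail (level 2); other prey at levels: Amphipod 2, Fiddler Crab 2, Grass Shrimp 2 → level 3.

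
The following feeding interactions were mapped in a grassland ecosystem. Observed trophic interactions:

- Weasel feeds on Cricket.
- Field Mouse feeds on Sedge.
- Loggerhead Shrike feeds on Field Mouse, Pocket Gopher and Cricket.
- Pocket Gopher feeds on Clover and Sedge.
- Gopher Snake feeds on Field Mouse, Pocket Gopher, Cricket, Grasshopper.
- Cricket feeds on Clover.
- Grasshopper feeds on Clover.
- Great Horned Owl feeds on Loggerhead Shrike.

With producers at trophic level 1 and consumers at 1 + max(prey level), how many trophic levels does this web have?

Producers (level 1): Clover, Sedge.
Clover → Pocket Gopher → Loggerhead Shrike → Great Horned Owl gives Great Horned Owl level 4.
No species has a prey at level 4, so no species reaches level 5.

4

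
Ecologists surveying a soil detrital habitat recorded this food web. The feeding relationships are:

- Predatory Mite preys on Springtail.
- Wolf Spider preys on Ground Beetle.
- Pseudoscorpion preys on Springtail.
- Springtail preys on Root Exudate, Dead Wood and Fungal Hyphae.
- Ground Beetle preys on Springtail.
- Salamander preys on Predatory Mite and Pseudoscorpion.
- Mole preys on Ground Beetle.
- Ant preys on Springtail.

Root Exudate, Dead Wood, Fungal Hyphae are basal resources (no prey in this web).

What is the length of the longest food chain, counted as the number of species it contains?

One longest chain: Root Exudate → Springtail → Pseudoscorpion → Salamander.
It has 4 species and 3 links.

4 species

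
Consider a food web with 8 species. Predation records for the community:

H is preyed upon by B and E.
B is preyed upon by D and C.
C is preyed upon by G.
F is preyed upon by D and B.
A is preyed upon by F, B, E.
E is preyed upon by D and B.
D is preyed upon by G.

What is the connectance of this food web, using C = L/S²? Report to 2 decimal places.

The web has S = 8 species and L = 13 feeding links.
C = L / S² = 13 / 64 = 0.2031 ≈ 0.20.

C = 0.20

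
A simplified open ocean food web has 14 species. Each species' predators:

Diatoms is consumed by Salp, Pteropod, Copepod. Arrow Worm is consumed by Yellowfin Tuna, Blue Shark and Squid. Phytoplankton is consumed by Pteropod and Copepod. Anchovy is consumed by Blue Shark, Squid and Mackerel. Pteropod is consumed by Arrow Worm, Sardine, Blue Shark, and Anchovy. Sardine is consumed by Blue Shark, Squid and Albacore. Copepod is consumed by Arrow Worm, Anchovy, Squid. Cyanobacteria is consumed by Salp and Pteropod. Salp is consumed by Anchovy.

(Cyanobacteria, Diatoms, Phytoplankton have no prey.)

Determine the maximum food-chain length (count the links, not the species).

3 links

One longest chain: Cyanobacteria → Pteropod → Arrow Worm → Yellowfin Tuna.
It has 4 species and 3 links.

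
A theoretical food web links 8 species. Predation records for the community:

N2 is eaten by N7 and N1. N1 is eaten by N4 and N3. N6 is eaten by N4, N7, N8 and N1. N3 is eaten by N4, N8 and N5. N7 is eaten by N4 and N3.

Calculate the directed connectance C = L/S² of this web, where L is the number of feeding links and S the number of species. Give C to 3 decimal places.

C = 0.203

The web has S = 8 species and L = 13 feeding links.
C = L / S² = 13 / 64 = 0.2031 ≈ 0.203.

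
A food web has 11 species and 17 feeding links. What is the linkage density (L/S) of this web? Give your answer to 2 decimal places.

There are L = 17 links among S = 11 species.
L/S = 17/11 = 1.5455 ≈ 1.55.

L/S = 1.55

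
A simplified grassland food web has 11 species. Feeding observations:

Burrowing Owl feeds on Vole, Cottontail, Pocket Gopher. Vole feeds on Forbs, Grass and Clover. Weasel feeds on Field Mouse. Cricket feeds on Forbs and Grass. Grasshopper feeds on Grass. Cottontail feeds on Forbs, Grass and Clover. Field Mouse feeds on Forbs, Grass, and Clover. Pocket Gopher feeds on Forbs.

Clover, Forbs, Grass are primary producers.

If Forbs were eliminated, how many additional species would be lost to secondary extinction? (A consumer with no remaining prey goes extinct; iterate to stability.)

1

Remove Forbs.
Round 1: Pocket Gopher (all prey gone) → extinct.
No further losses. Total secondary extinctions: 1.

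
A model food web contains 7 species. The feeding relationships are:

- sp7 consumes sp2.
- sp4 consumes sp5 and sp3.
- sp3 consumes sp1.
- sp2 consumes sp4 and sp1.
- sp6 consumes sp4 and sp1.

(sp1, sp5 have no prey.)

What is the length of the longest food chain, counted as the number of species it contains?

One longest chain: sp1 → sp3 → sp4 → sp2 → sp7.
It has 5 species and 4 links.

5 species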